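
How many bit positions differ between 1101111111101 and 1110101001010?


XOR: 0011010110111
Count of 1s: 8

8


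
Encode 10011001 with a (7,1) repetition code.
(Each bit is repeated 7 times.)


Each bit -> 7 copies

11111110000000000000011111111111111000000000000001111111


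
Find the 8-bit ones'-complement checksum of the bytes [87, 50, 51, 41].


Sum = 229 mod 256 = 229
Complement = 26

26


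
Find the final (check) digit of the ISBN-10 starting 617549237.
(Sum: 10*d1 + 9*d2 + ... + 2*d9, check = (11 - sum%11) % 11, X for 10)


Weighted sum: 260
260 mod 11 = 7

Check digit: 4


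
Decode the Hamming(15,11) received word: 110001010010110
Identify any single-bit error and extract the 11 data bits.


Syndrome = 5: error at position 5

Data: 01100010110 (corrected bit 5)


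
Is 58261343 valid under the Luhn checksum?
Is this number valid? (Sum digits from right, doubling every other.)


Luhn sum = 35
35 mod 10 = 5

Invalid (Luhn sum mod 10 = 5)


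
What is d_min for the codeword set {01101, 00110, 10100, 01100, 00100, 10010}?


Comparing all pairs, minimum distance: 1
Can detect 0 errors, correct 0 errors

1


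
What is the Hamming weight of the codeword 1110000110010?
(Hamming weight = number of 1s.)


Counting 1s in 1110000110010

6


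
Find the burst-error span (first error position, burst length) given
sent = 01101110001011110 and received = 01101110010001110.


XOR: 00000000011010000

Burst at position 9, length 4


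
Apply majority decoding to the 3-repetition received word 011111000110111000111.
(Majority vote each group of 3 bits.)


Groups: 011, 111, 000, 110, 111, 000, 111
Majority votes: 1101101

1101101


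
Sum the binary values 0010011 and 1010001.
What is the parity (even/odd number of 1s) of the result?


0010011 = 19
1010001 = 81
Sum = 100 = 1100100
1s count = 3

odd parity (3 ones in 1100100)


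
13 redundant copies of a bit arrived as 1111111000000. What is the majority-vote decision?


Ones: 7 out of 13
Threshold: 7

1 (7/13 voted 1)


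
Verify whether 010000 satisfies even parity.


Number of 1s: 1

No, parity error (1 ones)


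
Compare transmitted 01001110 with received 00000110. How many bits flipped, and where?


XOR: 01001000

2 error(s) at position(s): 1, 4


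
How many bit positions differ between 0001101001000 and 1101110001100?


XOR: 1100011000100
Count of 1s: 5

5


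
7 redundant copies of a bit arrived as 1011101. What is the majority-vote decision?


Ones: 5 out of 7
Threshold: 4

1 (5/7 voted 1)


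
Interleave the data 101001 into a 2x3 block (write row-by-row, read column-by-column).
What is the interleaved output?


Matrix:
  101
  001
Read columns: 100011

100011


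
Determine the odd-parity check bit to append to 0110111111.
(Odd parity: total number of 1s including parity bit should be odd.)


Number of 1s in data: 8
Parity bit: 1

1


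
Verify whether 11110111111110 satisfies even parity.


Number of 1s: 12

Yes, parity is correct (12 ones)


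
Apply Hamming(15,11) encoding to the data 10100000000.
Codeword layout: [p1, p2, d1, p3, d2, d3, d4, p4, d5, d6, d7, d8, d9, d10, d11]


Parity bits: p1=1, p2=0, p3=1, p4=0

101101000000000


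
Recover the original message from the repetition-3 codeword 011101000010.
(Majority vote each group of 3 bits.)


Groups: 011, 101, 000, 010
Majority votes: 1100

1100


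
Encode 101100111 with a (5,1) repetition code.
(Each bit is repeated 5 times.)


Each bit -> 5 copies

111110000011111111110000000000111111111111111


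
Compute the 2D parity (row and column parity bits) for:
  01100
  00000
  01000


Row parities: 001
Column parities: 00100

Row P: 001, Col P: 00100, Corner: 1


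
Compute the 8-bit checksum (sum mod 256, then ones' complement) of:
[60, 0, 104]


Sum = 164 mod 256 = 164
Complement = 91

91


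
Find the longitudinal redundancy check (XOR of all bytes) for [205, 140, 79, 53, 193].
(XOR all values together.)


XOR chain: 205 ^ 140 ^ 79 ^ 53 ^ 193 = 250

250


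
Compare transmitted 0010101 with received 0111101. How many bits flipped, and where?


XOR: 0101000

2 error(s) at position(s): 1, 3


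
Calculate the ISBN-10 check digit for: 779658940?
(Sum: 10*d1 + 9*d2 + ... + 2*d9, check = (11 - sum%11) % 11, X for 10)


Weighted sum: 365
365 mod 11 = 2

Check digit: 9


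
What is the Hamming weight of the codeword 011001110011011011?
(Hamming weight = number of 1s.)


Counting 1s in 011001110011011011

11


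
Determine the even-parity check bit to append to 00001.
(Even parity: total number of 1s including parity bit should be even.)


Number of 1s in data: 1
Parity bit: 1

1


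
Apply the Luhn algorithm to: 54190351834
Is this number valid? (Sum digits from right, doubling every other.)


Luhn sum = 54
54 mod 10 = 4

Invalid (Luhn sum mod 10 = 4)


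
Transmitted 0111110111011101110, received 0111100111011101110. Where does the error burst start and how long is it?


XOR: 0000010000000000000

Burst at position 5, length 1


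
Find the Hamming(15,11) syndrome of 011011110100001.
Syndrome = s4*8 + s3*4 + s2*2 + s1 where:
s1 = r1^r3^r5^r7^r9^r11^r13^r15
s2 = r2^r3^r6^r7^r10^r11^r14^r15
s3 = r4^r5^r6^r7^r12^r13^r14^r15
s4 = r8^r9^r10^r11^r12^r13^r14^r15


s1=0, s2=0, s3=0, s4=1

Syndrome = 8 (error at position 8)


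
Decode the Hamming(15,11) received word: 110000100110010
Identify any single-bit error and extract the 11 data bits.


Syndrome = 11: error at position 11

Data: 00010100010 (corrected bit 11)


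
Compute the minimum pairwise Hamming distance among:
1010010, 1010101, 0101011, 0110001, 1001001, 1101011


Comparing all pairs, minimum distance: 1
Can detect 0 errors, correct 0 errors

1


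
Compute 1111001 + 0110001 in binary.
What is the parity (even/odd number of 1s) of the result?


1111001 = 121
0110001 = 49
Sum = 170 = 10101010
1s count = 4

even parity (4 ones in 10101010)


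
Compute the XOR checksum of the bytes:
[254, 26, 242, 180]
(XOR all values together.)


XOR chain: 254 ^ 26 ^ 242 ^ 180 = 162

162


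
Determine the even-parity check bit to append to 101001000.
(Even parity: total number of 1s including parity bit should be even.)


Number of 1s in data: 3
Parity bit: 1

1


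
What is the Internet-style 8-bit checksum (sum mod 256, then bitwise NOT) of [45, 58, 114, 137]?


Sum = 354 mod 256 = 98
Complement = 157

157


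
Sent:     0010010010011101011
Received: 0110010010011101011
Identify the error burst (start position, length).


XOR: 0100000000000000000

Burst at position 1, length 1


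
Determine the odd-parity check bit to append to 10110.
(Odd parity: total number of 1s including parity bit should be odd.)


Number of 1s in data: 3
Parity bit: 0

0


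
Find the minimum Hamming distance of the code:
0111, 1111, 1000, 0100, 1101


Comparing all pairs, minimum distance: 1
Can detect 0 errors, correct 0 errors

1


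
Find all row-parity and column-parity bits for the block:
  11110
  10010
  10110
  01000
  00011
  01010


Row parities: 001100
Column parities: 11011

Row P: 001100, Col P: 11011, Corner: 0


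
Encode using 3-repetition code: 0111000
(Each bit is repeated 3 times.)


Each bit -> 3 copies

000111111111000000000


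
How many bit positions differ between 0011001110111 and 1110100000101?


XOR: 1101101110010
Count of 1s: 8

8


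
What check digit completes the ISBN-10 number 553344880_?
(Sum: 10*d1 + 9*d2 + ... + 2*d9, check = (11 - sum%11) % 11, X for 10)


Weighted sum: 240
240 mod 11 = 9

Check digit: 2


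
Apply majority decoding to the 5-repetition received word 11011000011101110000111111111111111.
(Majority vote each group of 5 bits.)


Groups: 11011, 00001, 11011, 10000, 11111, 11111, 11111
Majority votes: 1010111

1010111


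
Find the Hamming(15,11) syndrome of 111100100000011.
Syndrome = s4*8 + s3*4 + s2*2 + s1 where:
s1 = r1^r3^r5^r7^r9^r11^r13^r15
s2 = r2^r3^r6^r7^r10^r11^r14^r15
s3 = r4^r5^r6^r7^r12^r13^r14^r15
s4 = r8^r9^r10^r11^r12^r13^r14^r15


s1=0, s2=1, s3=0, s4=0

Syndrome = 2 (error at position 2)


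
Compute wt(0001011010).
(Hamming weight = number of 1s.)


Counting 1s in 0001011010

4


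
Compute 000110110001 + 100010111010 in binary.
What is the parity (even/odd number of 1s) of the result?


000110110001 = 433
100010111010 = 2234
Sum = 2667 = 101001101011
1s count = 7

odd parity (7 ones in 101001101011)


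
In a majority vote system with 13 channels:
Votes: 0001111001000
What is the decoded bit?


Ones: 5 out of 13
Threshold: 7

0 (5/13 voted 1)


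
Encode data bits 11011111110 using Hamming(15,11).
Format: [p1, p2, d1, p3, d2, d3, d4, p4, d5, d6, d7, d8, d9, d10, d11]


Parity bits: p1=0, p2=1, p3=1, p4=0

011110101111110


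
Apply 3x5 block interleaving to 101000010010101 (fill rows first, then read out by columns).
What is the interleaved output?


Matrix:
  10100
  00100
  10101
Read columns: 101000111000001

101000111000001


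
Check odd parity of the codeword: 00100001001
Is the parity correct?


Number of 1s: 3

Yes, parity is correct (3 ones)


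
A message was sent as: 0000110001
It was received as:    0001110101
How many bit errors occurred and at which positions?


XOR: 0001000100

2 error(s) at position(s): 3, 7


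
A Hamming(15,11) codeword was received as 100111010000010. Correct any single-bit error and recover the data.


Syndrome = 0: no error detected

Data: 01100000010 (no errors)


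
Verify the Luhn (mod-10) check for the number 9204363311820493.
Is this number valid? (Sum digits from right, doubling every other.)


Luhn sum = 64
64 mod 10 = 4

Invalid (Luhn sum mod 10 = 4)


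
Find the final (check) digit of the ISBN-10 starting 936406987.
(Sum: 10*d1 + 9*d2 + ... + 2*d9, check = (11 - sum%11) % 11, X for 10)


Weighted sum: 297
297 mod 11 = 0

Check digit: 0


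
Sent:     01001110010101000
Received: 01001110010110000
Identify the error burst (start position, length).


XOR: 00000000000011000

Burst at position 12, length 2


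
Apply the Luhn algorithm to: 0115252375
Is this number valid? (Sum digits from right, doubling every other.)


Luhn sum = 34
34 mod 10 = 4

Invalid (Luhn sum mod 10 = 4)


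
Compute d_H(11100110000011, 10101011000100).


XOR: 01001101000111
Count of 1s: 7

7


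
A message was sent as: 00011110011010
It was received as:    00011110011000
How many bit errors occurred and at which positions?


XOR: 00000000000010

1 error(s) at position(s): 12


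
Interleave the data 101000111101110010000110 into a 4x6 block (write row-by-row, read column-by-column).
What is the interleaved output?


Matrix:
  101000
  111101
  110010
  000110
Read columns: 111001101100010100110100

111001101100010100110100


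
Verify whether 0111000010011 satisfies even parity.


Number of 1s: 6

Yes, parity is correct (6 ones)


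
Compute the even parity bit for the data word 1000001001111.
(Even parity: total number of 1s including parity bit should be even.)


Number of 1s in data: 6
Parity bit: 0

0


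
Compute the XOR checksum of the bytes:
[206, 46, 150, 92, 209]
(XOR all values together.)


XOR chain: 206 ^ 46 ^ 150 ^ 92 ^ 209 = 251

251


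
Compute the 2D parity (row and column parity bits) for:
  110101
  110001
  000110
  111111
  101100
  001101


Row parities: 010011
Column parities: 011100

Row P: 010011, Col P: 011100, Corner: 1


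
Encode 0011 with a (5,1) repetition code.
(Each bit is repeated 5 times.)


Each bit -> 5 copies

00000000001111111111


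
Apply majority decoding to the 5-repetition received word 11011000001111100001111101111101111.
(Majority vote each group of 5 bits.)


Groups: 11011, 00000, 11111, 00001, 11110, 11111, 01111
Majority votes: 1010111

1010111


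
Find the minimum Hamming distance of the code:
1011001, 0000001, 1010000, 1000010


Comparing all pairs, minimum distance: 2
Can detect 1 errors, correct 0 errors

2


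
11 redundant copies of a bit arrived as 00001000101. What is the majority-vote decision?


Ones: 3 out of 11
Threshold: 6

0 (3/11 voted 1)


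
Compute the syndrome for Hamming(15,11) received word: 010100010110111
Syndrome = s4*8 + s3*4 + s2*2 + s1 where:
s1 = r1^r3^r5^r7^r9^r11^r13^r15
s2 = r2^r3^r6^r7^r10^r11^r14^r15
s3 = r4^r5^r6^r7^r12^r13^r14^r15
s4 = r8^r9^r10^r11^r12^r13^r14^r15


s1=1, s2=1, s3=0, s4=0

Syndrome = 3 (error at position 3)


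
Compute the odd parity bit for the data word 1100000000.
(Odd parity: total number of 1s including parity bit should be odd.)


Number of 1s in data: 2
Parity bit: 1

1


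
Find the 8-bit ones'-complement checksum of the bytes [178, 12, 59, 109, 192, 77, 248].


Sum = 875 mod 256 = 107
Complement = 148

148


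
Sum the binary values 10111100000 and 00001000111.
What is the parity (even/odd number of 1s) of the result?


10111100000 = 1504
00001000111 = 71
Sum = 1575 = 11000100111
1s count = 6

even parity (6 ones in 11000100111)


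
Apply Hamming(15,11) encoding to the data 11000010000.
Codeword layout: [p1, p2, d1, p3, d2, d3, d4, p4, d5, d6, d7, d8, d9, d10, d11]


Parity bits: p1=1, p2=0, p3=1, p4=1

101110010010000


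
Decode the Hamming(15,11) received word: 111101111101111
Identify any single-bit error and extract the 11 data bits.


Syndrome = 14: error at position 14

Data: 10111101101 (corrected bit 14)


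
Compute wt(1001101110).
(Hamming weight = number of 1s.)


Counting 1s in 1001101110

6


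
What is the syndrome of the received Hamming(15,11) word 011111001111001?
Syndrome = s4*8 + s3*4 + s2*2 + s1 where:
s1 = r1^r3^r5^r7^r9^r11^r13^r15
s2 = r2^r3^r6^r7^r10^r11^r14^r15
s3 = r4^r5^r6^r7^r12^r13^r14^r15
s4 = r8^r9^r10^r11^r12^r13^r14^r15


s1=1, s2=0, s3=1, s4=1

Syndrome = 13 (error at position 13)


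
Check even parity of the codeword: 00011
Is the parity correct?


Number of 1s: 2

Yes, parity is correct (2 ones)


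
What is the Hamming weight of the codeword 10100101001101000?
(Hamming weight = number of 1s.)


Counting 1s in 10100101001101000

7


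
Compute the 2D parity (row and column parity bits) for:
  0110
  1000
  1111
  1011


Row parities: 0101
Column parities: 1010

Row P: 0101, Col P: 1010, Corner: 0


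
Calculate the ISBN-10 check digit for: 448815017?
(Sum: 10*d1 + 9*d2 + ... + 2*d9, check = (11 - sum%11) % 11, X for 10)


Weighted sum: 244
244 mod 11 = 2

Check digit: 9


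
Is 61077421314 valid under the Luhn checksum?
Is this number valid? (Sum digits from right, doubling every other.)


Luhn sum = 41
41 mod 10 = 1

Invalid (Luhn sum mod 10 = 1)


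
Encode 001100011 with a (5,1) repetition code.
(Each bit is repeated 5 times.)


Each bit -> 5 copies

000000000011111111110000000000000001111111111


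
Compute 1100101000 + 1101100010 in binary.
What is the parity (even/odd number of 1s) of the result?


1100101000 = 808
1101100010 = 866
Sum = 1674 = 11010001010
1s count = 5

odd parity (5 ones in 11010001010)


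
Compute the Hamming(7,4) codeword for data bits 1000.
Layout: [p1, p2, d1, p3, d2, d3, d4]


Parity bits: p1=1, p2=1, p3=0

1110000


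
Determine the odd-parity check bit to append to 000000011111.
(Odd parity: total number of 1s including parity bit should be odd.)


Number of 1s in data: 5
Parity bit: 0

0


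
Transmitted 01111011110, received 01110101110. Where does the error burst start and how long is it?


XOR: 00001110000

Burst at position 4, length 3


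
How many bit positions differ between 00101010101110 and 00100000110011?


XOR: 00001010011101
Count of 1s: 6

6


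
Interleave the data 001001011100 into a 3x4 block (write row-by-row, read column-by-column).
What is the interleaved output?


Matrix:
  0010
  0101
  1100
Read columns: 001011100010

001011100010


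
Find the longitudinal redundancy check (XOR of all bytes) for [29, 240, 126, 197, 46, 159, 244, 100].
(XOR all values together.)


XOR chain: 29 ^ 240 ^ 126 ^ 197 ^ 46 ^ 159 ^ 244 ^ 100 = 119

119


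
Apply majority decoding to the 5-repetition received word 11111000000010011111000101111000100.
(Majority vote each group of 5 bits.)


Groups: 11111, 00000, 00100, 11111, 00010, 11110, 00100
Majority votes: 1001010

1001010


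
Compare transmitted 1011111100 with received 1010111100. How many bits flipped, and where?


XOR: 0001000000

1 error(s) at position(s): 3


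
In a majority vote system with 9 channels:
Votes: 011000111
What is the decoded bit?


Ones: 5 out of 9
Threshold: 5

1 (5/9 voted 1)


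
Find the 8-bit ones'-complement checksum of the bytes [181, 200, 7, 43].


Sum = 431 mod 256 = 175
Complement = 80

80


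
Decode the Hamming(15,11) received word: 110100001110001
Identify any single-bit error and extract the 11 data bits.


Syndrome = 0: no error detected

Data: 00001110001 (no errors)


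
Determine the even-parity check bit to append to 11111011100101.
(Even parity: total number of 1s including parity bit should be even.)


Number of 1s in data: 10
Parity bit: 0

0


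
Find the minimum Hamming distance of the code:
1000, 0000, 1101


Comparing all pairs, minimum distance: 1
Can detect 0 errors, correct 0 errors

1


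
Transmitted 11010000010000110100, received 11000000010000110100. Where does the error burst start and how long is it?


XOR: 00010000000000000000

Burst at position 3, length 1


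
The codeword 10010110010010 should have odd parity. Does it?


Number of 1s: 6

No, parity error (6 ones)


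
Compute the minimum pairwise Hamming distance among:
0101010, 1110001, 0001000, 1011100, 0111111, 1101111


Comparing all pairs, minimum distance: 2
Can detect 1 errors, correct 0 errors

2


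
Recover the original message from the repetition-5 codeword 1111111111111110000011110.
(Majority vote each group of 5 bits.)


Groups: 11111, 11111, 11111, 00000, 11110
Majority votes: 11101

11101


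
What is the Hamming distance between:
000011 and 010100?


XOR: 010111
Count of 1s: 4

4


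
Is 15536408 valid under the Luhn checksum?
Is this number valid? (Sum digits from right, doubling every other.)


Luhn sum = 26
26 mod 10 = 6

Invalid (Luhn sum mod 10 = 6)


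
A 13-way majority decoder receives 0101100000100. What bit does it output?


Ones: 4 out of 13
Threshold: 7

0 (4/13 voted 1)


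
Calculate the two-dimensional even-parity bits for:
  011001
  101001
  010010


Row parities: 110
Column parities: 100010

Row P: 110, Col P: 100010, Corner: 0


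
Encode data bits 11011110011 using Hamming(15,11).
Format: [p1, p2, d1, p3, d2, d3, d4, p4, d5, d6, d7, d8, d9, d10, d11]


Parity bits: p1=0, p2=0, p3=0, p4=1

001010111110011


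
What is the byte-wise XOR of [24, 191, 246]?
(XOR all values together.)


XOR chain: 24 ^ 191 ^ 246 = 81

81


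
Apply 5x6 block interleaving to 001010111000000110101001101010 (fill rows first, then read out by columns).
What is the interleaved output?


Matrix:
  001010
  111000
  000110
  101001
  101010
Read columns: 010110100011011001001010100010

010110100011011001001010100010


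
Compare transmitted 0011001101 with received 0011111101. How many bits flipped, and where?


XOR: 0000110000

2 error(s) at position(s): 4, 5


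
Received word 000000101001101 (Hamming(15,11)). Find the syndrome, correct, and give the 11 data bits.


Syndrome = 0: no error detected

Data: 00011001101 (no errors)


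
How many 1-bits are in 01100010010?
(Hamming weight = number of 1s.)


Counting 1s in 01100010010

4


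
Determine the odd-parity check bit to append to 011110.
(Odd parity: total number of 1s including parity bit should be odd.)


Number of 1s in data: 4
Parity bit: 1

1


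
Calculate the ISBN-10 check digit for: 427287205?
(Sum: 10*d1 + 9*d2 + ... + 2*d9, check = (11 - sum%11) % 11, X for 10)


Weighted sum: 229
229 mod 11 = 9

Check digit: 2


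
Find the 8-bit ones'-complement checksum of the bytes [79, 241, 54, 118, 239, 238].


Sum = 969 mod 256 = 201
Complement = 54

54


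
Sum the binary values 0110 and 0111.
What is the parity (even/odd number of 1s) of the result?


0110 = 6
0111 = 7
Sum = 13 = 1101
1s count = 3

odd parity (3 ones in 1101)


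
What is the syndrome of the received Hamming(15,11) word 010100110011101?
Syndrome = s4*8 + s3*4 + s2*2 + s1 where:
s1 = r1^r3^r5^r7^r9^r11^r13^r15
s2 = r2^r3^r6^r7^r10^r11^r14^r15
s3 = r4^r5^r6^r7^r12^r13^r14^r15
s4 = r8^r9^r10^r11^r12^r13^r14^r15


s1=0, s2=0, s3=1, s4=1

Syndrome = 12 (error at position 12)


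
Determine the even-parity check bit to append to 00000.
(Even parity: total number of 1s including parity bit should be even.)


Number of 1s in data: 0
Parity bit: 0

0


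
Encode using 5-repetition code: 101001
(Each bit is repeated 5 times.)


Each bit -> 5 copies

111110000011111000000000011111


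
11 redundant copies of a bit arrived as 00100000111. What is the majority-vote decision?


Ones: 4 out of 11
Threshold: 6

0 (4/11 voted 1)


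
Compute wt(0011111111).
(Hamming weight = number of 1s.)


Counting 1s in 0011111111

8


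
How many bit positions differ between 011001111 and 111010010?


XOR: 100011101
Count of 1s: 5

5


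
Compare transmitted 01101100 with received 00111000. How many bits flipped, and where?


XOR: 01010100

3 error(s) at position(s): 1, 3, 5


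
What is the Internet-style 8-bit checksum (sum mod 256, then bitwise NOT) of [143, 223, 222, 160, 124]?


Sum = 872 mod 256 = 104
Complement = 151

151


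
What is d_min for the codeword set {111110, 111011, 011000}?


Comparing all pairs, minimum distance: 2
Can detect 1 errors, correct 0 errors

2


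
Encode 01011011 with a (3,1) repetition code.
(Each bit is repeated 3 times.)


Each bit -> 3 copies

000111000111111000111111


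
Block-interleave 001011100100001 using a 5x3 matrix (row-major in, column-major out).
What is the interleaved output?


Matrix:
  001
  011
  100
  100
  001
Read columns: 001100100011001

001100100011001


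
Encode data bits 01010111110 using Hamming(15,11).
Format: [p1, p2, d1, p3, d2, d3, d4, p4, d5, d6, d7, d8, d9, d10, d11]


Parity bits: p1=0, p2=0, p3=1, p4=1

000110110111110


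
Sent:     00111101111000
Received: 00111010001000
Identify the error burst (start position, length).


XOR: 00000111110000

Burst at position 5, length 5


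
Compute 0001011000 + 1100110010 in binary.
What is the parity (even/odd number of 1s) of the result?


0001011000 = 88
1100110010 = 818
Sum = 906 = 1110001010
1s count = 5

odd parity (5 ones in 1110001010)


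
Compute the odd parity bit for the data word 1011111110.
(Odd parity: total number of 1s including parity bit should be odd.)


Number of 1s in data: 8
Parity bit: 1

1


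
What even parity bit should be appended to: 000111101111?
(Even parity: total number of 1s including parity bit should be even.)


Number of 1s in data: 8
Parity bit: 0

0


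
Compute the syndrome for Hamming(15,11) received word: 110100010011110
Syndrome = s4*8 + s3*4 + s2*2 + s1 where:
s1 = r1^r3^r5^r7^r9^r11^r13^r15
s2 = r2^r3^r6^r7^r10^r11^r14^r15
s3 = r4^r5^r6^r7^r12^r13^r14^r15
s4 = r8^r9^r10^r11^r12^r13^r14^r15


s1=1, s2=1, s3=0, s4=1

Syndrome = 11 (error at position 11)


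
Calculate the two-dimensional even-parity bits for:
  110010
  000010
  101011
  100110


Row parities: 1101
Column parities: 111101

Row P: 1101, Col P: 111101, Corner: 1


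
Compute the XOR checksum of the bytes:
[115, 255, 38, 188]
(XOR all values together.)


XOR chain: 115 ^ 255 ^ 38 ^ 188 = 22

22


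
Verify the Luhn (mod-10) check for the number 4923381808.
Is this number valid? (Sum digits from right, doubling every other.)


Luhn sum = 56
56 mod 10 = 6

Invalid (Luhn sum mod 10 = 6)


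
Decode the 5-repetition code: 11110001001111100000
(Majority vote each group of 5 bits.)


Groups: 11110, 00100, 11111, 00000
Majority votes: 1010

1010


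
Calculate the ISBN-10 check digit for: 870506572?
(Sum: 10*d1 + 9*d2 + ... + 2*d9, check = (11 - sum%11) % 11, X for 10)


Weighted sum: 253
253 mod 11 = 0

Check digit: 0


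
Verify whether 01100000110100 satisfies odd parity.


Number of 1s: 5

Yes, parity is correct (5 ones)


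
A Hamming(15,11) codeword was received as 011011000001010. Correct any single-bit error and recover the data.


Syndrome = 0: no error detected

Data: 11100001010 (no errors)


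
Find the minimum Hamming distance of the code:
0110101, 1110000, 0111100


Comparing all pairs, minimum distance: 2
Can detect 1 errors, correct 0 errors

2


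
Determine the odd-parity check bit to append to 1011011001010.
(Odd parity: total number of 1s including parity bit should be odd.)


Number of 1s in data: 7
Parity bit: 0

0


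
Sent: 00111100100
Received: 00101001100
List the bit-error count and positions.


XOR: 00010101000

3 error(s) at position(s): 3, 5, 7


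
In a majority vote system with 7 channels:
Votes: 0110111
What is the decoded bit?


Ones: 5 out of 7
Threshold: 4

1 (5/7 voted 1)


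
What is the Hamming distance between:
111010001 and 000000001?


XOR: 111010000
Count of 1s: 4

4


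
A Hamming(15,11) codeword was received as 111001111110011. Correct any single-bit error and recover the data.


Syndrome = 0: no error detected

Data: 10111110011 (no errors)


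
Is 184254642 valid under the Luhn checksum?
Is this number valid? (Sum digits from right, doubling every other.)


Luhn sum = 45
45 mod 10 = 5

Invalid (Luhn sum mod 10 = 5)


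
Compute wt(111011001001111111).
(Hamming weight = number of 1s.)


Counting 1s in 111011001001111111

13


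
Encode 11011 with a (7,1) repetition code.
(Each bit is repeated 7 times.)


Each bit -> 7 copies

11111111111111000000011111111111111


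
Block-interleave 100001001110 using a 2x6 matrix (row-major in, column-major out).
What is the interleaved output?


Matrix:
  100001
  001110
Read columns: 100001010110

100001010110


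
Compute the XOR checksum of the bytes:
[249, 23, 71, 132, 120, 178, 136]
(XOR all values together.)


XOR chain: 249 ^ 23 ^ 71 ^ 132 ^ 120 ^ 178 ^ 136 = 111

111


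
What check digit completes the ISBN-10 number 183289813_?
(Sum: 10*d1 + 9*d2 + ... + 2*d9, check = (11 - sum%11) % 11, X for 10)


Weighted sum: 254
254 mod 11 = 1

Check digit: X


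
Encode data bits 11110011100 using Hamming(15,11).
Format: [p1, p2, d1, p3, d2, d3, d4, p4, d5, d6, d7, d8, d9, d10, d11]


Parity bits: p1=1, p2=0, p3=1, p4=1

101111110011100


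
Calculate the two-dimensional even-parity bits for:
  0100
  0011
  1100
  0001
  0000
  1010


Row parities: 100100
Column parities: 0000

Row P: 100100, Col P: 0000, Corner: 0


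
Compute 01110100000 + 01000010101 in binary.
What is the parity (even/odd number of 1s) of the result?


01110100000 = 928
01000010101 = 533
Sum = 1461 = 10110110101
1s count = 7

odd parity (7 ones in 10110110101)


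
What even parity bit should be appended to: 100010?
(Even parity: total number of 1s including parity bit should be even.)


Number of 1s in data: 2
Parity bit: 0

0


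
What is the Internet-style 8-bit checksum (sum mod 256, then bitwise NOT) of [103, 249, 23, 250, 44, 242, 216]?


Sum = 1127 mod 256 = 103
Complement = 152

152


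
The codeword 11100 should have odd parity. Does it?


Number of 1s: 3

Yes, parity is correct (3 ones)


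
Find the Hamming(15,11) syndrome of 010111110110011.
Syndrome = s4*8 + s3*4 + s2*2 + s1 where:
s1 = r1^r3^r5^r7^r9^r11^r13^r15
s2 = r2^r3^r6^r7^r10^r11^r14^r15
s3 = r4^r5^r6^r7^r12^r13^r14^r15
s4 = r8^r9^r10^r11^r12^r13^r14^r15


s1=0, s2=1, s3=0, s4=1

Syndrome = 10 (error at position 10)


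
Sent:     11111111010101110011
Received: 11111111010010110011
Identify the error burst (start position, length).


XOR: 00000000000111000000

Burst at position 11, length 3


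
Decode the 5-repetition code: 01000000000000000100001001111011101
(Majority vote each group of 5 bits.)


Groups: 01000, 00000, 00000, 00100, 00100, 11110, 11101
Majority votes: 0000011

0000011


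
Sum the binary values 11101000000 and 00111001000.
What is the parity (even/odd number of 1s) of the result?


11101000000 = 1856
00111001000 = 456
Sum = 2312 = 100100001000
1s count = 3

odd parity (3 ones in 100100001000)


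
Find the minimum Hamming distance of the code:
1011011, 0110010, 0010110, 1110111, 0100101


Comparing all pairs, minimum distance: 2
Can detect 1 errors, correct 0 errors

2


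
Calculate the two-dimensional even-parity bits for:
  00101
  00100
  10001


Row parities: 010
Column parities: 10000

Row P: 010, Col P: 10000, Corner: 1


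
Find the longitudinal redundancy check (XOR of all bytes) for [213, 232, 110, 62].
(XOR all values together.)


XOR chain: 213 ^ 232 ^ 110 ^ 62 = 109

109


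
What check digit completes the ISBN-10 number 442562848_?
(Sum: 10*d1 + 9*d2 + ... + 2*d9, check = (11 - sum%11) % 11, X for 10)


Weighted sum: 233
233 mod 11 = 2

Check digit: 9


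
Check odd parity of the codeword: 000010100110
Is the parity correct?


Number of 1s: 4

No, parity error (4 ones)


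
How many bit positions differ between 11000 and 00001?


XOR: 11001
Count of 1s: 3

3


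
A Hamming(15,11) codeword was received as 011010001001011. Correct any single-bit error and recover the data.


Syndrome = 0: no error detected

Data: 11001001011 (no errors)


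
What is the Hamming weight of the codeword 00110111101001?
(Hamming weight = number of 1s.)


Counting 1s in 00110111101001

8


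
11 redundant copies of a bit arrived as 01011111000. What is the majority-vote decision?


Ones: 6 out of 11
Threshold: 6

1 (6/11 voted 1)


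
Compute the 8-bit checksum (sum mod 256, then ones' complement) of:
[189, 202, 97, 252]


Sum = 740 mod 256 = 228
Complement = 27

27


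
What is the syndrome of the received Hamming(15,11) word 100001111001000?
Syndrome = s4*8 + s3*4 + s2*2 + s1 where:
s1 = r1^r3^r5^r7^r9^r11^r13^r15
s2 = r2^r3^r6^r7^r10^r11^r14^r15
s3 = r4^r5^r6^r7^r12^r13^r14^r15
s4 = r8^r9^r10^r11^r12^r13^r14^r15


s1=1, s2=0, s3=1, s4=1

Syndrome = 13 (error at position 13)


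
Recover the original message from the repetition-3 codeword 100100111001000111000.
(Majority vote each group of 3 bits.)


Groups: 100, 100, 111, 001, 000, 111, 000
Majority votes: 0010010

0010010


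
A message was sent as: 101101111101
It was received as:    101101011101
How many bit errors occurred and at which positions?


XOR: 000000100000

1 error(s) at position(s): 6


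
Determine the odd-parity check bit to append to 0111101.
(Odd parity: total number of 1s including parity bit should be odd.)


Number of 1s in data: 5
Parity bit: 0

0


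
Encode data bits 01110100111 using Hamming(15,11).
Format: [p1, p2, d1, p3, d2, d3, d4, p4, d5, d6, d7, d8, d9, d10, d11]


Parity bits: p1=0, p2=1, p3=0, p4=0

010011100100111


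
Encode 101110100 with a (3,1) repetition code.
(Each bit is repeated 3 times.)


Each bit -> 3 copies

111000111111111000111000000


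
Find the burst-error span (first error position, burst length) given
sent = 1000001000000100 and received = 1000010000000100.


XOR: 0000011000000000

Burst at position 5, length 2


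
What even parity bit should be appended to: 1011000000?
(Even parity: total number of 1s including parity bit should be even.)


Number of 1s in data: 3
Parity bit: 1

1


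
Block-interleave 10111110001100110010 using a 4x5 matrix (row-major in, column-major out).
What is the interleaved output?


Matrix:
  10111
  11000
  11001
  10010
Read columns: 11110110100010011010

11110110100010011010


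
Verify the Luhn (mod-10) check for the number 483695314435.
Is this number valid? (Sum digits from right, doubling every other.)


Luhn sum = 72
72 mod 10 = 2

Invalid (Luhn sum mod 10 = 2)


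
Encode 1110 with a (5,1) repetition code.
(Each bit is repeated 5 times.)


Each bit -> 5 copies

11111111111111100000


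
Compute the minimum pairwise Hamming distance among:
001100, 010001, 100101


Comparing all pairs, minimum distance: 3
Can detect 2 errors, correct 1 errors

3


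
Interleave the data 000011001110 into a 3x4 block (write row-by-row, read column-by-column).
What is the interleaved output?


Matrix:
  0000
  1100
  1110
Read columns: 011011001000

011011001000


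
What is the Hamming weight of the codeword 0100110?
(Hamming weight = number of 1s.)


Counting 1s in 0100110

3


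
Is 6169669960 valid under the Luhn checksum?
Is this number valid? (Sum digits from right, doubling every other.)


Luhn sum = 46
46 mod 10 = 6

Invalid (Luhn sum mod 10 = 6)


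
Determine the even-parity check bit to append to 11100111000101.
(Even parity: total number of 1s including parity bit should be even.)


Number of 1s in data: 8
Parity bit: 0

0


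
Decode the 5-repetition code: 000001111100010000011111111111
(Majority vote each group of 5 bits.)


Groups: 00000, 11111, 00010, 00001, 11111, 11111
Majority votes: 010011

010011


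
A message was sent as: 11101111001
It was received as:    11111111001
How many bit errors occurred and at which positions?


XOR: 00010000000

1 error(s) at position(s): 3


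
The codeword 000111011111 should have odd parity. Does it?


Number of 1s: 8

No, parity error (8 ones)


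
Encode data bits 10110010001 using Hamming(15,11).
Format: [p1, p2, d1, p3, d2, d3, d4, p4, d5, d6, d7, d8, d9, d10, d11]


Parity bits: p1=0, p2=1, p3=1, p4=0

011101100010001


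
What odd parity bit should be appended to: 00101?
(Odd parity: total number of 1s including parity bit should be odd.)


Number of 1s in data: 2
Parity bit: 1

1


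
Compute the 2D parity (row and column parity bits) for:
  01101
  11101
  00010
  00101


Row parities: 1010
Column parities: 10111

Row P: 1010, Col P: 10111, Corner: 0


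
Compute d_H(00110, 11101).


XOR: 11011
Count of 1s: 4

4


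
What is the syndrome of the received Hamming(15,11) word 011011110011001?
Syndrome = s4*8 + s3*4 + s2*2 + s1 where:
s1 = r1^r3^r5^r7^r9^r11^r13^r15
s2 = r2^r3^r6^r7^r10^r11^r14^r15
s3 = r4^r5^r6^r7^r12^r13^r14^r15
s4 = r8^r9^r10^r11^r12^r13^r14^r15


s1=1, s2=0, s3=1, s4=0

Syndrome = 5 (error at position 5)


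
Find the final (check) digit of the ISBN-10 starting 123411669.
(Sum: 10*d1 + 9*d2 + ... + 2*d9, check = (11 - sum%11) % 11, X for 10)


Weighted sum: 151
151 mod 11 = 8

Check digit: 3


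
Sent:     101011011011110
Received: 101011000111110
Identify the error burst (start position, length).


XOR: 000000011100000

Burst at position 7, length 3


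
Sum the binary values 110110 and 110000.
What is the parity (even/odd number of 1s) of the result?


110110 = 54
110000 = 48
Sum = 102 = 1100110
1s count = 4

even parity (4 ones in 1100110)


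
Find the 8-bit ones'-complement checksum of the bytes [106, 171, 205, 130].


Sum = 612 mod 256 = 100
Complement = 155

155


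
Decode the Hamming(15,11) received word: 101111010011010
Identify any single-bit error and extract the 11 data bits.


Syndrome = 4: error at position 4

Data: 11100011010 (corrected bit 4)


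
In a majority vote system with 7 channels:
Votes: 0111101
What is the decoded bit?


Ones: 5 out of 7
Threshold: 4

1 (5/7 voted 1)


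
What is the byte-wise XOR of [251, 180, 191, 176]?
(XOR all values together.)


XOR chain: 251 ^ 180 ^ 191 ^ 176 = 64

64


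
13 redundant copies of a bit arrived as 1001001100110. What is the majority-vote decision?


Ones: 6 out of 13
Threshold: 7

0 (6/13 voted 1)


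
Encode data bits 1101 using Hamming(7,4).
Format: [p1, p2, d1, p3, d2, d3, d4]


Parity bits: p1=1, p2=0, p3=0

1010101


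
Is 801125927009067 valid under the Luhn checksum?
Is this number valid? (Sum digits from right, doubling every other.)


Luhn sum = 53
53 mod 10 = 3

Invalid (Luhn sum mod 10 = 3)


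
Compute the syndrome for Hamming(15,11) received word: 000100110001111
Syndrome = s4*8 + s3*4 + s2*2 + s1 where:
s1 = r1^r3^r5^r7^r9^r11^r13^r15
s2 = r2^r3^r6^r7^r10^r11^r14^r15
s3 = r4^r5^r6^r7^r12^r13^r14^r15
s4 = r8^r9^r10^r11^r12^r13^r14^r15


s1=1, s2=1, s3=0, s4=1

Syndrome = 11 (error at position 11)


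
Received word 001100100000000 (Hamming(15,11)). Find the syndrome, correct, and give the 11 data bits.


Syndrome = 0: no error detected

Data: 10010000000 (no errors)


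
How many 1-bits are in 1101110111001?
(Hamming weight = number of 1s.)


Counting 1s in 1101110111001

9


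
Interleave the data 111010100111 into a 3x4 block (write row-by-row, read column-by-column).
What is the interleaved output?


Matrix:
  1110
  1010
  0111
Read columns: 110101111001

110101111001


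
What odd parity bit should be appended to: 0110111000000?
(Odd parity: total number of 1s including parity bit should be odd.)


Number of 1s in data: 5
Parity bit: 0

0


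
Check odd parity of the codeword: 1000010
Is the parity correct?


Number of 1s: 2

No, parity error (2 ones)


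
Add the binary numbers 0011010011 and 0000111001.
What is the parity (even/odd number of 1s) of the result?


0011010011 = 211
0000111001 = 57
Sum = 268 = 100001100
1s count = 3

odd parity (3 ones in 100001100)


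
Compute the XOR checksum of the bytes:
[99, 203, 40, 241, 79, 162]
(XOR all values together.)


XOR chain: 99 ^ 203 ^ 40 ^ 241 ^ 79 ^ 162 = 156

156


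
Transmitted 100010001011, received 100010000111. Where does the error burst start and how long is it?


XOR: 000000001100

Burst at position 8, length 2


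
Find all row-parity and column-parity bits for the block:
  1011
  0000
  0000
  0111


Row parities: 1001
Column parities: 1100

Row P: 1001, Col P: 1100, Corner: 0


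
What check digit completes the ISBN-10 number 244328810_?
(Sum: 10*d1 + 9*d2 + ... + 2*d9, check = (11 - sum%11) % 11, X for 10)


Weighted sum: 196
196 mod 11 = 9

Check digit: 2


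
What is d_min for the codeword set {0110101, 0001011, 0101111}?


Comparing all pairs, minimum distance: 2
Can detect 1 errors, correct 0 errors

2


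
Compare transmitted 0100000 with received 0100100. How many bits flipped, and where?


XOR: 0000100

1 error(s) at position(s): 4


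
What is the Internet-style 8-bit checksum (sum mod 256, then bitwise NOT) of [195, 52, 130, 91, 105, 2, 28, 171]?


Sum = 774 mod 256 = 6
Complement = 249

249


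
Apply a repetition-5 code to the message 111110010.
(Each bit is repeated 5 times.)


Each bit -> 5 copies

111111111111111111111111100000000001111100000


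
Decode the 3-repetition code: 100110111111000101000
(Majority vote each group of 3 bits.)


Groups: 100, 110, 111, 111, 000, 101, 000
Majority votes: 0111010

0111010


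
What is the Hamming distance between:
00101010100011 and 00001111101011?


XOR: 00100101001000
Count of 1s: 4

4


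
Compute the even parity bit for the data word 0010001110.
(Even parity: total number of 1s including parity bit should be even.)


Number of 1s in data: 4
Parity bit: 0

0
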